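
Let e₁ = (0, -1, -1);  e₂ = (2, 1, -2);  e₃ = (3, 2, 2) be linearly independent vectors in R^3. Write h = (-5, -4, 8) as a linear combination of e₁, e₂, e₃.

Set up the augmented matrix [e₁ | e₂ | e₃ | h] and row-reduce.
Row-reducing the augmented matrix gives the unique coefficients (α₁, α₂, α₃) = (2, -4, 1).

h = 2e₁ - 4e₂ + e₃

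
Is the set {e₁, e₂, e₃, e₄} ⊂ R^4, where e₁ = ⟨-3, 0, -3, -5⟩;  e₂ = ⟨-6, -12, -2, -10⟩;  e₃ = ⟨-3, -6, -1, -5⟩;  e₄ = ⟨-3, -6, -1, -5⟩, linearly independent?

Two of the vectors are equal, giving an immediate dependence.

linearly dependent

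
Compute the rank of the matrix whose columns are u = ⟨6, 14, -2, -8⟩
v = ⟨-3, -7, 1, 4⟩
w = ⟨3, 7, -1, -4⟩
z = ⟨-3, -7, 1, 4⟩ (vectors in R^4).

rank 1

Apply Gaussian elimination to the matrix whose rows are u, v, w, z.
Reduction leaves 1 leading entry, giving rank 1.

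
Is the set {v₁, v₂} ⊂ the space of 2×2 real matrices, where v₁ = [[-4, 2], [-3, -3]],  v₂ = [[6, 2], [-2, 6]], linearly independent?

linearly independent

Write each element as a coordinate vector in ℝ⁴ using {E₁₁, E₁₂, E₂₁, E₂₂}.
Place the vectors as rows of a 2×4 matrix and reduce to echelon form.
The reduction yields 2 nonzero rows, so the rank is 2.
Since rank = 2 (the number of vectors), the set is linearly independent.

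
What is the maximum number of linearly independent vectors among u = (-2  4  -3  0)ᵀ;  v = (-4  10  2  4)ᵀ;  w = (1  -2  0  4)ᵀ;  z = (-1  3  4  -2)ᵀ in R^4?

3

Put the 4×4 matrix [u|v|w|z] into echelon form.
Reduction leaves 3 leading entries, giving rank 3.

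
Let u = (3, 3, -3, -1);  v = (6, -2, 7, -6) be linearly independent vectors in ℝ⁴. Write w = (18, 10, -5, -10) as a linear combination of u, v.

Solve the system with u, v as columns and w as the right-hand side.
The system has the unique solution (a₁, a₂) = (4, 1).

w = 4u + v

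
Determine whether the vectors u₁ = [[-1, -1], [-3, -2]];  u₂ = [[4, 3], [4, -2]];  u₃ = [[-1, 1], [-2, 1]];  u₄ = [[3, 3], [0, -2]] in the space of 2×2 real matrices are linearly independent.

Write each element as a coordinate vector in ℝ⁴ using {E₁₁, E₁₂, E₂₁, E₂₂}.
Place the vectors as rows of a 4×4 matrix and reduce to echelon form.
The reduction yields 4 nonzero rows, so the rank is 4.
Since rank = 4 (the number of vectors), the set is linearly independent.

linearly independent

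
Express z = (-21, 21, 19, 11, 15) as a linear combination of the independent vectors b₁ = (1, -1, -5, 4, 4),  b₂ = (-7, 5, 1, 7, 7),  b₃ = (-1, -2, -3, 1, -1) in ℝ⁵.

z = -2b₁ + 3b₂ - 2b₃

Solve the system with b₁, b₂, b₃ as columns and z as the right-hand side.
The system has the unique solution (c₁, c₂, c₃) = (-2, 3, -2).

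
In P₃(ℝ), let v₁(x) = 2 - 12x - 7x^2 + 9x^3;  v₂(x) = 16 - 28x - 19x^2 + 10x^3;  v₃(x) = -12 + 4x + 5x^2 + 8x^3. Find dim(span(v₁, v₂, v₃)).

dim = 2

Pass to coordinate vectors with respect to the basis {1, x, …, x^3}.
Form the matrix with v₁, v₂, v₃ as columns and reduce.
There are 2 pivot columns, so rank = 2.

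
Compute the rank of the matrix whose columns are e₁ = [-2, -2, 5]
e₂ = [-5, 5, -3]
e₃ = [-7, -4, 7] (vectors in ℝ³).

3

Apply Gaussian elimination to the matrix whose rows are e₁, e₂, e₃.
Reduction leaves 3 leading entries, giving rank 3.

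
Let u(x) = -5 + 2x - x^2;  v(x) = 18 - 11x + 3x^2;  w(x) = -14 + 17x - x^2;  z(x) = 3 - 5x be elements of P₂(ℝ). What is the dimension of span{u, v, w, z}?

Pass to coordinate vectors with respect to the basis {1, x, x^2}.
Row-reduce the 4×3 matrix with these as rows.
There are 2 pivot columns, so rank = 2.
(With 4 elements in a 3-dimensional space the rank is at most 3.)

dim = 2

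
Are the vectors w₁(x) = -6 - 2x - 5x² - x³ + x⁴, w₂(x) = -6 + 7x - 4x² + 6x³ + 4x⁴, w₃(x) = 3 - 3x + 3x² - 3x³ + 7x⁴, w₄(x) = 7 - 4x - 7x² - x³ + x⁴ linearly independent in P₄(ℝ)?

linearly independent

Take coordinates with respect to the standard basis {1, x, …, x⁴}.
Place the vectors as rows of a 4×5 matrix and reduce to echelon form.
The reduction yields 4 nonzero rows, so the rank is 4.
Since rank = 4 (the number of vectors), the set is linearly independent.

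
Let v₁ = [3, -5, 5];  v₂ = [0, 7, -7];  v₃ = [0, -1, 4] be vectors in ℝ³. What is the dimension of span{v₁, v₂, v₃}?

dim = 3

Form the matrix with v₁, v₂, v₃ as columns and reduce.
Exactly 3 pivots survive; hence the rank is 3.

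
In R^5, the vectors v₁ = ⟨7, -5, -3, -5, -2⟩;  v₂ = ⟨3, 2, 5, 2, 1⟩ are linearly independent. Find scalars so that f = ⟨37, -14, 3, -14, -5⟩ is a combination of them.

f = 4v₁ + 3v₂

Write f = α₁v₁ + α₂v₂ and equate components.
The system has the unique solution (α₁, α₂) = (4, 3).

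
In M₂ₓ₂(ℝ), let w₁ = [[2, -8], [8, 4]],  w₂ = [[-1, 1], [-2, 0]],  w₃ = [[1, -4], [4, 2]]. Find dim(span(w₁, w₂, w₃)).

Pass to coordinate vectors with respect to the basis {E₁₁, E₁₂, E₂₁, E₂₂}.
Form the matrix with w₁, w₂, w₃ as columns and reduce.
There are 2 pivot columns, so rank = 2.

2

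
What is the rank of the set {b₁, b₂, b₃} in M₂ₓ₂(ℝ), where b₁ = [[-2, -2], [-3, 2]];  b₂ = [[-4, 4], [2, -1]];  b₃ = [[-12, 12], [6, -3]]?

Represent each element by its coordinate vector in ℝ⁴.
Form the matrix with b₁, b₂, b₃ as columns and reduce.
Exactly 2 pivots survive; hence the rank is 2.

rank 2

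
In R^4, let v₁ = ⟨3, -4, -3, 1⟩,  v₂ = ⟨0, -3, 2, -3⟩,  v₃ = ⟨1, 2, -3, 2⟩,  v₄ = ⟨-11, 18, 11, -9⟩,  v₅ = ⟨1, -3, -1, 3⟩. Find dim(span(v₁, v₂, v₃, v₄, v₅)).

Put the 4×5 matrix [v₁|v₂|v₃|v₄|v₅] into echelon form.
Exactly 4 pivots survive; hence the rank is 4.
(With 5 elements in a 4-dimensional space the rank is at most 4.)

dim = 4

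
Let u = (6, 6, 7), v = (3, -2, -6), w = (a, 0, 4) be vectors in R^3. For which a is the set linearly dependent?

a = -60/11

The set is linearly dependent precisely when det[u; v; w] = 0.
Cofactor expansion gives det = -22*a - 120.
Solving -22*a - 120 = 0 yields a = -60/11.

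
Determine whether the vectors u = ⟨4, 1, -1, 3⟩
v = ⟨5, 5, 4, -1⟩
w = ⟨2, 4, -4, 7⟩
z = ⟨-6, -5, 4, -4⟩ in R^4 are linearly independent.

linearly independent

Row-reduce the matrix whose columns are u, v, w, z.
The reduction yields 4 nonzero rows, so the rank is 4.
Since rank = 4 (the number of vectors), the set is linearly independent.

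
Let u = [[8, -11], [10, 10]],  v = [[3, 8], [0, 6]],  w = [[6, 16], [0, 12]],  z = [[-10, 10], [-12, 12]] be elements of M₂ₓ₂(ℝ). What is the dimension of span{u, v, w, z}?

dim = 3

Represent each element by its coordinate vector in ℝ⁴.
Put the 4×4 matrix [u|v|w|z] into echelon form.
Exactly 3 pivots survive; hence the rank is 3.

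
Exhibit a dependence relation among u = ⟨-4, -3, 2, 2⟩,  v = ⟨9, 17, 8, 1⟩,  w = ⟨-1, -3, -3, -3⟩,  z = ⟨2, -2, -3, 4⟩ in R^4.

2u + v + 3w + z = 0

Write the vectors as columns of a matrix and find a nonzero vector in its null space.
One solution (up to scaling) is (2, 1, 3, 1).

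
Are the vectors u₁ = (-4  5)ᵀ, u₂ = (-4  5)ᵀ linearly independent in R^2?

Row-reduce the matrix whose columns are u₁, u₂.
The reduction yields 1 nonzero row, so the rank is 1.
Since rank 1 < 2, the set is linearly dependent.

linearly dependent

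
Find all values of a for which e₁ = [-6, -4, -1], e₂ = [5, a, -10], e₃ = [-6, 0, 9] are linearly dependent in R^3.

The vectors are dependent exactly when the determinant of the matrix with rows e₁, e₂, e₃ vanishes.
The determinant works out to -60*a - 60.
Solving -60*a - 60 = 0 yields a = -1.

a = -1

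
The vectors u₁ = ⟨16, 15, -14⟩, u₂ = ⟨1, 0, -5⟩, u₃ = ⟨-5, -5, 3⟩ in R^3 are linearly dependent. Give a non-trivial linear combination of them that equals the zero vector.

u₁ - u₂ + 3u₃ = 0

Set up α₁u₁ + … + α₃u₃ = 0 and solve the homogeneous system.
One solution (up to scaling) is (1, -1, 3).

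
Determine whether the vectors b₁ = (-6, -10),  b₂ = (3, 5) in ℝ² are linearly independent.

linearly dependent

Form the 2×2 matrix with these as columns; its determinant is 0.
A zero determinant means the columns are linearly dependent.
Indeed b₁ + 2b₂ = 0.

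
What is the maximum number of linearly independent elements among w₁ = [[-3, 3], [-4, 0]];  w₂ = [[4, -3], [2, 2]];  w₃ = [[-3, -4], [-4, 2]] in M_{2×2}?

3

Pass to coordinate vectors with respect to the basis {E₁₁, E₁₂, E₂₁, E₂₂}.
Form the matrix with w₁, w₂, w₃ as columns and reduce.
Reduction leaves 3 leading entries, giving rank 3.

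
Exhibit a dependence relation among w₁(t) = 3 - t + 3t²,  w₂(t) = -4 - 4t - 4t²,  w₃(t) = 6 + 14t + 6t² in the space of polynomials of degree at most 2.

2w₁ + 3w₂ + w₃ = 0

Write each element as a vector in ℝ³ using {1, t, t²}.
Row-reduce the matrix with w₁, w₂, w₃ as columns; the null space gives the coefficients.
The free variable yields coefficients (2, 3, 1) (any nonzero multiple also works).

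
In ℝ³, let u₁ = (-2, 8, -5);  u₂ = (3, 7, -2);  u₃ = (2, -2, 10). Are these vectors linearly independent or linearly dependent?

Form the 3×3 matrix with these as columns; its determinant is -304.
A nonzero determinant means the columns are linearly independent.

linearly independent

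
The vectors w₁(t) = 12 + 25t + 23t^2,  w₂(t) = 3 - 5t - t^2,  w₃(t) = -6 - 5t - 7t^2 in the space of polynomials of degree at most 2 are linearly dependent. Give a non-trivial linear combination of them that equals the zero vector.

Take coordinates with respect to {1, t, t^2}.
Write the vectors as columns of a matrix and find a nonzero vector in its null space.
One solution (up to scaling) is (1, 2, 3).

w₁ + 2w₂ + 3w₃ = 0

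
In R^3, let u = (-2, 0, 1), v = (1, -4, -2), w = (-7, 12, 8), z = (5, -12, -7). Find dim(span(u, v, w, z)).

Row-reduce the 4×3 matrix with these as rows.
The echelon form has 2 nonzero rows, so the rank is 2.
(With 4 elements in a 3-dimensional space the rank is at most 3.)

dim = 2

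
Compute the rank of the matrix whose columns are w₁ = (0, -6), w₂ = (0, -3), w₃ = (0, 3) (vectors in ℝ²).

1

Apply Gaussian elimination to the matrix whose rows are w₁, w₂, w₃.
The echelon form has 1 nonzero row, so the rank is 1.
(With 3 elements in a 2-dimensional space the rank is at most 2.)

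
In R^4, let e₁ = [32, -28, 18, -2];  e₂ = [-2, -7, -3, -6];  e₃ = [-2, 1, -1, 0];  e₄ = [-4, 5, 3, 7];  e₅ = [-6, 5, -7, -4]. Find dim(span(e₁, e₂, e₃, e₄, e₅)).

4

Apply Gaussian elimination to the matrix whose rows are e₁, e₂, e₃, e₄, e₅.
The echelon form has 4 nonzero rows, so the rank is 4.
(With 5 elements in a 4-dimensional space the rank is at most 4.)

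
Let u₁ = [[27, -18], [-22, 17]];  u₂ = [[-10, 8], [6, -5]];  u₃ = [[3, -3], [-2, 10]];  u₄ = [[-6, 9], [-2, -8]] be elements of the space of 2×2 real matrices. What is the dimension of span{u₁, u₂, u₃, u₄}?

3

Use coordinates relative to {E₁₁, E₁₂, E₂₁, E₂₂}.
Apply Gaussian elimination to the matrix whose rows are u₁, u₂, u₃, u₄.
The echelon form has 3 nonzero rows, so the rank is 3.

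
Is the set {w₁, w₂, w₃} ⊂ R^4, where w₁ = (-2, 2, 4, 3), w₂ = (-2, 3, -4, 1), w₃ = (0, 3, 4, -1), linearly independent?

linearly independent

Place the vectors as rows of a 3×4 matrix and reduce to echelon form.
The reduction yields 3 nonzero rows, so the rank is 3.
Since rank = 3 (the number of vectors), the set is linearly independent.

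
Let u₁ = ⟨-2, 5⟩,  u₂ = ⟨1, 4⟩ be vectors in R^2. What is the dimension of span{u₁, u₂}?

Apply Gaussian elimination to the matrix whose rows are u₁, u₂.
Reduction leaves 2 leading entries, giving rank 2.

dim = 2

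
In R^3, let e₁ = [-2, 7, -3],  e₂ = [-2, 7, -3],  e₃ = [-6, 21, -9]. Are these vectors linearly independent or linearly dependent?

Two of the vectors are equal, giving an immediate dependence.

linearly dependent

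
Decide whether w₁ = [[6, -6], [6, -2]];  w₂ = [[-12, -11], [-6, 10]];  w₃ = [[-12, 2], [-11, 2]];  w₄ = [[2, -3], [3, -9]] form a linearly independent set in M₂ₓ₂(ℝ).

Write each element as a coordinate vector in ℝ⁴ using {E₁₁, E₁₂, E₂₁, E₂₂}.
The matrix [w₁|w₂|w₃|w₄] has determinant -2378.
A nonzero determinant means the columns are linearly independent.

linearly independent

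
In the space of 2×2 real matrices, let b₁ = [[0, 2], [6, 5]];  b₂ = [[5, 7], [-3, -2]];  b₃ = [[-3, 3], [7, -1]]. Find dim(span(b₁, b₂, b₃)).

3

Use coordinates relative to {E₁₁, E₁₂, E₂₁, E₂₂}.
Apply Gaussian elimination to the matrix whose rows are b₁, b₂, b₃.
Exactly 3 pivots survive; hence the rank is 3.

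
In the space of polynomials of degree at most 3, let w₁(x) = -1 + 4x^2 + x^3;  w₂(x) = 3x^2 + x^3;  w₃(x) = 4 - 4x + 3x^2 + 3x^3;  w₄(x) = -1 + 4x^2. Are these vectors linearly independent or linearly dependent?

linearly independent

Write each element as a coordinate vector in ℝ⁴ using {1, x, …, x^3}.
The matrix [w₁|w₂|w₃|w₄] has determinant 12.
A nonzero determinant means the columns are linearly independent.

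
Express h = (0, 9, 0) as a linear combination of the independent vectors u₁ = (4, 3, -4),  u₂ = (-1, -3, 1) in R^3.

Since u₁, u₂ are independent, the coefficients expressing h are uniquely determined by a linear system.
Back-substitution yields (a₁, a₂) = (-1, -4).

h = -u₁ - 4u₂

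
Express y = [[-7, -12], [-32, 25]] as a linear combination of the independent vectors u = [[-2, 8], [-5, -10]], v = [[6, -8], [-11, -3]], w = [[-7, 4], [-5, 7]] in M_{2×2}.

Take coordinate vectors relative to {E₁₁, E₁₂, E₂₁, E₂₂}.
Since u, v, w are independent, the coefficients expressing y are uniquely determined by a linear system.
The system has the unique solution (c₁, c₂, c₃) = (-1, 2, 3).

y = -u + 2v + 3w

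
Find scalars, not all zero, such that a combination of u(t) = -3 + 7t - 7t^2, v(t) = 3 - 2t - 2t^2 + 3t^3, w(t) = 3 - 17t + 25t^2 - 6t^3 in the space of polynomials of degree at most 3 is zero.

3u + 2v + w = 0

Pass to coordinate vectors relative to the basis {1, t, …, t^3}.
Solve the homogeneous system with u, v, w as columns by row-reducing the coefficient matrix.
The free variable yields coefficients (3, 2, 1) (any nonzero multiple also works).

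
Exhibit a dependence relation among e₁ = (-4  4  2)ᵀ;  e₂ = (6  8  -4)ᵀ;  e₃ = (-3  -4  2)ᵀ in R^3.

e₂ + 2e₃ = 0

Write the vectors as columns of a matrix and find a nonzero vector in its null space.
A generator of the null space is (0, 1, 2).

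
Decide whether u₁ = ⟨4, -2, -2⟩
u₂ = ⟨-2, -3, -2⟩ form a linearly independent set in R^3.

linearly independent

Row-reduce the matrix whose columns are u₁, u₂.
The reduction yields 2 nonzero rows, so the rank is 2.
Since rank = 2 (the number of vectors), the set is linearly independent.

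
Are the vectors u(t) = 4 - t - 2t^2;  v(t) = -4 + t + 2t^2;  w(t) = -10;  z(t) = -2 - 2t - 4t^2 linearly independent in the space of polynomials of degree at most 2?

linearly dependent

Write each element as a coordinate vector in ℝ³ using {1, t, t^2}.
There are 4 vectors in a 3-dimensional space, so they cannot be linearly independent.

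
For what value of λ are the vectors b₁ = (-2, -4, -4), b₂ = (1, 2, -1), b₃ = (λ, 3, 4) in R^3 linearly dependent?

λ = 3/2

The set is linearly dependent precisely when det[b₁; b₂; b₃] = 0.
The determinant works out to 12*λ - 18.
Solving 12*λ - 18 = 0 yields λ = 3/2.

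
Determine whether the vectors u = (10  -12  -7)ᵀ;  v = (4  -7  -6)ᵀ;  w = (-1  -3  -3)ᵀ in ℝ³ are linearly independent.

Form the 3×3 matrix with these as columns; its determinant is -53.
A nonzero determinant means the columns are linearly independent.

linearly independent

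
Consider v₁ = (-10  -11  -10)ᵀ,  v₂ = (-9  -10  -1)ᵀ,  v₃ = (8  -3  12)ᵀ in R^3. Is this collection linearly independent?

linearly independent

Place the vectors as rows of a 3×3 matrix and reduce to echelon form.
The reduction yields 3 nonzero rows, so the rank is 3.
Since rank = 3 (the number of vectors), the set is linearly independent.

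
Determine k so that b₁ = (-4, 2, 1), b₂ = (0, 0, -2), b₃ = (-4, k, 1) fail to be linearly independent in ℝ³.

k = 2

Place the vectors as rows of a 3×3 matrix; dependence ⇔ determinant zero.
Expanding, det = 16 - 8*k.
Setting this to zero gives k = 2.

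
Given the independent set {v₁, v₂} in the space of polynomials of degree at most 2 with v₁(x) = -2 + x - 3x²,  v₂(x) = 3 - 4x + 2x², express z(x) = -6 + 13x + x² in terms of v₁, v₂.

z = -3v₁ - 4v₂

Identify each element with its coordinate vector in ℝ³ via {1, x, x²}.
Write z = c₁v₁ + c₂v₂ and equate components.
Back-substitution yields (c₁, c₂) = (-3, -4).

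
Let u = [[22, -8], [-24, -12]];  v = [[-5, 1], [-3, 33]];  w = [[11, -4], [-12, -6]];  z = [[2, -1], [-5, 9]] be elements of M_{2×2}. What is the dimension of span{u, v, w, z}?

dim = 2

Represent each element by its coordinate vector in ℝ⁴.
Row-reduce the 4×4 matrix with these as rows.
Reduction leaves 2 leading entries, giving rank 2.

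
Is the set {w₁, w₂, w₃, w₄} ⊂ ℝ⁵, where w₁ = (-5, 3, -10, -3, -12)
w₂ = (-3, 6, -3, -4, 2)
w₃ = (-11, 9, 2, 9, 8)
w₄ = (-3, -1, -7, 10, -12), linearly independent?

linearly independent

Place the vectors as rows of a 4×5 matrix and reduce to echelon form.
The reduction yields 4 nonzero rows, so the rank is 4.
Since rank = 4 (the number of vectors), the set is linearly independent.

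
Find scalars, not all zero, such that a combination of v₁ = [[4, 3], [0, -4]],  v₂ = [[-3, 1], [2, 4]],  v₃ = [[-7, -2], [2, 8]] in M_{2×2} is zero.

v₁ - v₂ + v₃ = 0

Take coordinates with respect to {E₁₁, E₁₂, E₂₁, E₂₂}.
Set up α₁v₁ + … + α₃v₃ = 0 and solve the homogeneous system.
A generator of the null space is (1, -1, 1).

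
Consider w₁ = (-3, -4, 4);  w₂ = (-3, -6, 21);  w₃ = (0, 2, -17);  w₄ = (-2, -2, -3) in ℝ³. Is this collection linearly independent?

linearly dependent

There are 4 vectors in a 3-dimensional space, so they cannot be linearly independent.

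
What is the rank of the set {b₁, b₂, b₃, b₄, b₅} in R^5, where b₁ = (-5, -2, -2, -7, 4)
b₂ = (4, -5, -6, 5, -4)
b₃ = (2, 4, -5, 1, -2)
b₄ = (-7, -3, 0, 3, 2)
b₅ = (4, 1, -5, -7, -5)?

5

Row-reduce the 5×5 matrix with these as rows.
Exactly 5 pivots survive; hence the rank is 5.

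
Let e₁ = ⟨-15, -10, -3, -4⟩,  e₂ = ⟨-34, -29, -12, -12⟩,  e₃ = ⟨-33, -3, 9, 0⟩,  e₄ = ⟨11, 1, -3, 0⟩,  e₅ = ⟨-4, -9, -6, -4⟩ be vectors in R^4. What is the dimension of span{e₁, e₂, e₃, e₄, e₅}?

Form the matrix with e₁, e₂, e₃, e₄, e₅ as columns and reduce.
There are 2 pivot columns, so rank = 2.
(With 5 elements in a 4-dimensional space the rank is at most 4.)

2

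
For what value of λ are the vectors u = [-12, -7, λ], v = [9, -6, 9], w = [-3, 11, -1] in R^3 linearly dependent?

Place the vectors as rows of a 3×3 matrix; dependence ⇔ determinant zero.
Expanding, det = 81*λ + 1242.
Setting this to zero gives λ = -46/3.

λ = -46/3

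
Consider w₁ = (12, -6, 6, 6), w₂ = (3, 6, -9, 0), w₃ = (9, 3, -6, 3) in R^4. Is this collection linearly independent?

Row-reduce the matrix whose columns are w₁, w₂, w₃.
The reduction yields 2 nonzero rows, so the rank is 2.
Since rank 2 < 3, the set is linearly dependent.

linearly dependent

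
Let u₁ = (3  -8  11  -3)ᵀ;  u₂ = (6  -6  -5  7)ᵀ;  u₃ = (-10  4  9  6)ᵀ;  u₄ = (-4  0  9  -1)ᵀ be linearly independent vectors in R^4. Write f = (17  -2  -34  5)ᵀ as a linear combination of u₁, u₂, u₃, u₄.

Set up the augmented matrix [u₁ | u₂ | u₃ | u₄ | f] and row-reduce.
Back-substitution yields (a₁, …, a₄) = (-1, 1, -1, -1).

f = -u₁ + u₂ - u₃ - u₄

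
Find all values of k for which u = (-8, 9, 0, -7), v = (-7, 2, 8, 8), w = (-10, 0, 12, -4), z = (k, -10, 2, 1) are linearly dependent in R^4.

Dependence holds iff the 4×4 matrix [u v w z] is singular.
The determinant works out to 1320*k - 8580.
This vanishes exactly when k = 13/2.

k = 13/2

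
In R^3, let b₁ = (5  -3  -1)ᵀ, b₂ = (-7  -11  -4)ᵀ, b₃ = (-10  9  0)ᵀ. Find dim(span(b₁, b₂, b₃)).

Form the matrix with b₁, b₂, b₃ as columns and reduce.
The echelon form has 3 nonzero rows, so the rank is 3.

3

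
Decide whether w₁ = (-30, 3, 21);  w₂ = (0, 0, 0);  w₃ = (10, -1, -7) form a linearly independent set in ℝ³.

linearly dependent

One of the vectors is the zero vector, so the set is linearly dependent.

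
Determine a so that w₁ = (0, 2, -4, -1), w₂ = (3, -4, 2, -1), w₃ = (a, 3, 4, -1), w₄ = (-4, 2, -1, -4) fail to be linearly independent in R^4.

a = -15/2

The vectors are dependent exactly when the determinant of the matrix with rows w₁, w₂, w₃, w₄ vanishes.
The determinant works out to 54*a + 405.
Setting this to zero gives a = -15/2.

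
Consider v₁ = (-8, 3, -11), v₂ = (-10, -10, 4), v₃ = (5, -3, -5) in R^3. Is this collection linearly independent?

linearly independent

The matrix [v₁|v₂|v₃] has determinant -1466.
A nonzero determinant means the columns are linearly independent.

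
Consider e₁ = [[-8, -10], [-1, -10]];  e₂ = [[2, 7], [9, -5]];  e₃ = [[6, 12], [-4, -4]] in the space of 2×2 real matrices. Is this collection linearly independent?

linearly independent

Write each element as a coordinate vector in ℝ⁴ using {E₁₁, E₁₂, E₂₁, E₂₂}.
Row-reduce the matrix whose columns are e₁, e₂, e₃.
The reduction yields 3 nonzero rows, so the rank is 3.
Since rank = 3 (the number of vectors), the set is linearly independent.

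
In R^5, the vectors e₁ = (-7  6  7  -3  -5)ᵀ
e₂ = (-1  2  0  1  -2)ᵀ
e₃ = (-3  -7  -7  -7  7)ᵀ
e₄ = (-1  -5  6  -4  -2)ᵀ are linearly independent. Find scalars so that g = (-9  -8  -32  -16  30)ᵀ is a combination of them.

Set up the augmented matrix [e₁ | e₂ | e₃ | e₄ | g] and row-reduce.
The system has the unique solution (c₁, …, c₄) = (1, -4, 3, -3).

g = e₁ - 4e₂ + 3e₃ - 3e₄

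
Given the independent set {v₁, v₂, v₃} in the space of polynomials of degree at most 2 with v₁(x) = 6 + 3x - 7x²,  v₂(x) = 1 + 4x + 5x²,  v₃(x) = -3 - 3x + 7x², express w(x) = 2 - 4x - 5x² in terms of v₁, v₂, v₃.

w = v₁ - v₂ + v₃

Work in coordinates with respect to the standard basis {1, x, x²}.
Solve the system with v₁, v₂, v₃ as columns and w as the right-hand side.
Row-reducing the augmented matrix gives the unique coefficients (a₁, a₂, a₃) = (1, -1, 1).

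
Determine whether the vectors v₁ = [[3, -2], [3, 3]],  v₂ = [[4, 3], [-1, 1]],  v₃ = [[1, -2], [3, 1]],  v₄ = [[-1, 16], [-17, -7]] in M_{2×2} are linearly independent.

linearly dependent

Take coordinates with respect to the standard basis {E₁₁, E₁₂, E₂₁, E₂₂}.
Place the vectors as rows of a 4×4 matrix and reduce to echelon form.
The reduction yields 3 nonzero rows, so the rank is 3.
Since rank 3 < 4, the set is linearly dependent.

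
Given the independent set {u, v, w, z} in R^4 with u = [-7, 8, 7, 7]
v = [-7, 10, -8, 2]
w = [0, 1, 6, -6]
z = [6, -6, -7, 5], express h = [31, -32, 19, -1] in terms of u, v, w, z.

h = u - 2v + 4w + 4z

Set up the augmented matrix [u | v | w | z | h] and row-reduce.
Row-reducing the augmented matrix gives the unique coefficients (a₁, …, a₄) = (1, -2, 4, 4).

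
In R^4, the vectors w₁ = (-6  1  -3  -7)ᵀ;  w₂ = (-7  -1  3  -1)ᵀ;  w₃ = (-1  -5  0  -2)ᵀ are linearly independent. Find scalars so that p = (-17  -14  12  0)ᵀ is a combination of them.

p = -w₁ + 3w₂ + 2w₃

Solve the system with w₁, w₂, w₃ as columns and p as the right-hand side.
Row-reducing the augmented matrix gives the unique coefficients (a₁, a₂, a₃) = (-1, 3, 2).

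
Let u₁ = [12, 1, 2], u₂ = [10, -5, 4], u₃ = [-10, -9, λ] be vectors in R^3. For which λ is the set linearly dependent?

Dependence holds iff the 3×3 matrix [u₁ u₂ u₃] is singular.
Cofactor expansion gives det = 112 - 70*λ.
Setting this to zero gives λ = 8/5.

λ = 8/5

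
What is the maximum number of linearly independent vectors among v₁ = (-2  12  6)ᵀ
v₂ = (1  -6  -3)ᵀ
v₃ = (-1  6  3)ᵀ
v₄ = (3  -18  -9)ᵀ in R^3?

Form the matrix with v₁, v₂, v₃, v₄ as columns and reduce.
Reduction leaves 1 leading entry, giving rank 1.
(With 4 elements in a 3-dimensional space the rank is at most 3.)

1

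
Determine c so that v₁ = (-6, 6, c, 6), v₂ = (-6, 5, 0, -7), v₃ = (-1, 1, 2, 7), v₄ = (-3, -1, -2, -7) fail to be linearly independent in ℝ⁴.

The vectors are dependent exactly when the determinant of the matrix with rows v₁, v₂, v₃, v₄ vanishes.
Expanding, det = 576 - 168*c.
Solving 576 - 168*c = 0 yields c = 24/7.

c = 24/7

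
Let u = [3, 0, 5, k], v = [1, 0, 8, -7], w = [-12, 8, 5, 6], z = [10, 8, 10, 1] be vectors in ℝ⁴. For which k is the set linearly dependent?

k = -40/9

Dependence holds iff the 4×4 matrix [u v w z] is singular.
Expanding, det = 1368*k + 6080.
Solving 1368*k + 6080 = 0 yields k = -40/9.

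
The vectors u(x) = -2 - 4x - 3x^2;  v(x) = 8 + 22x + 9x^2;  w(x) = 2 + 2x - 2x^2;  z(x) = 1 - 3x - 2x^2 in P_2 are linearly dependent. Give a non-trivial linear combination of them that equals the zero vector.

3u + v - 2w + 2z = 0

Pass to coordinate vectors relative to the basis {1, x, x^2}.
Set up α₁u + … + α₄z = 0 and solve the homogeneous system.
The free variable yields coefficients (3, 1, -2, 2) (any nonzero multiple also works).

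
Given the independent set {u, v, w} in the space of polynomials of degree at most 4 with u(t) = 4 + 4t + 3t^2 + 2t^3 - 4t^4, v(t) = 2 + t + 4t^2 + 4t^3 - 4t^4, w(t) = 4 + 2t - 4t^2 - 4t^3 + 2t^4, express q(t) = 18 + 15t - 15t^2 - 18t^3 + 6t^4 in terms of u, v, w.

q = 3u - 3v + 3w

Take coordinate vectors relative to {1, t, …, t^4}.
Since u, v, w are independent, the coefficients expressing q are uniquely determined by a linear system.
Back-substitution yields (α₁, α₂, α₃) = (3, -3, 3).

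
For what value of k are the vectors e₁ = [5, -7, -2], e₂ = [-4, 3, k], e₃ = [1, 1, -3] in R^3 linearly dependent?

The vectors are dependent exactly when the determinant of the matrix with rows e₁, e₂, e₃ vanishes.
The determinant works out to 53 - 12*k.
Setting this to zero gives k = 53/12.

k = 53/12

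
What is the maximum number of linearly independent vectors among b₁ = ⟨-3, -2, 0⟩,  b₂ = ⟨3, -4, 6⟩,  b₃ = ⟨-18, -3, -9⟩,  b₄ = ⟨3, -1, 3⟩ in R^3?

2

Row-reduce the 4×3 matrix with these as rows.
Reduction leaves 2 leading entries, giving rank 2.
(With 4 elements in a 3-dimensional space the rank is at most 3.)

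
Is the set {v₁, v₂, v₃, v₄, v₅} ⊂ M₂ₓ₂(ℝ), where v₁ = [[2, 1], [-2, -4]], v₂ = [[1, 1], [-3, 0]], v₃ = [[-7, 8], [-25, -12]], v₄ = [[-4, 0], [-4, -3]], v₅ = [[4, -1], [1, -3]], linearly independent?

Write each element as a coordinate vector in ℝ⁴ using {E₁₁, E₁₂, E₂₁, E₂₂}.
There are 5 vectors in a 4-dimensional space, so they cannot be linearly independent.

linearly dependent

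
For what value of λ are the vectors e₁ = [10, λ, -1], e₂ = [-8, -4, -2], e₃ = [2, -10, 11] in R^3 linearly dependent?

Dependence holds iff the 3×3 matrix [e₁ e₂ e₃] is singular.
Cofactor expansion gives det = 84*λ - 728.
This vanishes exactly when λ = 26/3.

λ = 26/3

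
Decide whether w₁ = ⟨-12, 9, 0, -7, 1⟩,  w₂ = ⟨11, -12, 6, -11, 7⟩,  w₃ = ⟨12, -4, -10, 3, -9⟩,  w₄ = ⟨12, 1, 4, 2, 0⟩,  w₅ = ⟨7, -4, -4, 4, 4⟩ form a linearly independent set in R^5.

linearly independent

The matrix [w₁|w₂|w₃|w₄|w₅] has determinant 227460.
A nonzero determinant means the columns are linearly independent.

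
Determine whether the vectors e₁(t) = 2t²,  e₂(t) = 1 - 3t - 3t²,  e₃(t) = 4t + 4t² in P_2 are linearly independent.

Write each element as a coordinate vector in ℝ³ using {1, t, t²}.
Place the vectors as rows of a 3×3 matrix and reduce to echelon form.
The reduction yields 3 nonzero rows, so the rank is 3.
Since rank = 3 (the number of vectors), the set is linearly independent.

linearly independent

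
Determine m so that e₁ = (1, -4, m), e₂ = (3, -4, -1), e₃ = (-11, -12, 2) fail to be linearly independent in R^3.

Dependence holds iff the 3×3 matrix [e₁ e₂ e₃] is singular.
The determinant works out to -80*m - 40.
Solving -80*m - 40 = 0 yields m = -1/2.

m = -1/2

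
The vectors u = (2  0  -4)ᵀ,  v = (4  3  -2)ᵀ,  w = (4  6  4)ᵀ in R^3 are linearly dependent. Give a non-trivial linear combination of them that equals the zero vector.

Solve the homogeneous system with u, v, w as columns by row-reducing the coefficient matrix.
A generator of the null space is (2, -2, 1).

2u - 2v + w = 0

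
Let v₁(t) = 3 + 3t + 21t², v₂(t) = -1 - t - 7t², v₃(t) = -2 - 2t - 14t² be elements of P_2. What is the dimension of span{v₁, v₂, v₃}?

Represent each element by its coordinate vector in ℝ³.
Form the matrix with v₁, v₂, v₃ as columns and reduce.
There is 1 pivot column, so rank = 1.

dim = 1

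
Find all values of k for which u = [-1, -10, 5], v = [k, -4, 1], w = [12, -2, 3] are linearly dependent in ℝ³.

k = -13/2

Dependence holds iff the 3×3 matrix [u v w] is singular.
Cofactor expansion gives det = 20*k + 130.
Solving 20*k + 130 = 0 yields k = -13/2.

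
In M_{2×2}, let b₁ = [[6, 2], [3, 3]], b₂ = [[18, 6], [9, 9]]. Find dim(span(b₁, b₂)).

Represent each element by its coordinate vector in ℝ⁴.
Put the 4×2 matrix [b₁|b₂] into echelon form.
The echelon form has 1 nonzero row, so the rank is 1.

1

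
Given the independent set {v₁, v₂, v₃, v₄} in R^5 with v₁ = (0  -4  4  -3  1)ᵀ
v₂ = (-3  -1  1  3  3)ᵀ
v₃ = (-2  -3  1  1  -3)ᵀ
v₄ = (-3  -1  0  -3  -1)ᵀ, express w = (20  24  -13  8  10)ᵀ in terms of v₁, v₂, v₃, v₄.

w = -2v₁ - v₂ - 4v₃ - 3v₄

Solve the system with v₁, v₂, v₃, v₄ as columns and w as the right-hand side.
Back-substitution yields (α₁, …, α₄) = (-2, -1, -4, -3).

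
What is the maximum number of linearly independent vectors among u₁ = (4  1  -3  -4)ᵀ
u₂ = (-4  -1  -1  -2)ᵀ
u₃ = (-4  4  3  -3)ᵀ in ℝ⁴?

3

Apply Gaussian elimination to the matrix whose rows are u₁, u₂, u₃.
There are 3 pivot columns, so rank = 3.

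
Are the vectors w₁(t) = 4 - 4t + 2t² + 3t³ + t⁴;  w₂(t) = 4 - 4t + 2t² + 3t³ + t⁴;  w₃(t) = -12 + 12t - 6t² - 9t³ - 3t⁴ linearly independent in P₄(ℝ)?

linearly dependent

Write each element as a coordinate vector in ℝ⁵ using {1, t, …, t⁴}.
Row-reduce the matrix whose columns are w₁, w₂, w₃.
The reduction yields 1 nonzero row, so the rank is 1.
Since rank 1 < 3, the set is linearly dependent.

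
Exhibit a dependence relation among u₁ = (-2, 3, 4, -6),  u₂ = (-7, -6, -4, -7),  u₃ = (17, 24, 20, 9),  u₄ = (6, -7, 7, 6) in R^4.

Write the vectors as columns of a matrix and find a nonzero vector in its null space.
The free variable yields coefficients (2, -3, -1, 0) (any nonzero multiple also works).

2u₁ - 3u₂ - u₃ = 0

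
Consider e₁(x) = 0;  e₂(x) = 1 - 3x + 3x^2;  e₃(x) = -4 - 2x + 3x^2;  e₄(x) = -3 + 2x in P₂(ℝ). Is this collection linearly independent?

Take coordinates with respect to the standard basis {1, x, x^2}.
There are 4 vectors in a 3-dimensional space, so they cannot be linearly independent.

linearly dependent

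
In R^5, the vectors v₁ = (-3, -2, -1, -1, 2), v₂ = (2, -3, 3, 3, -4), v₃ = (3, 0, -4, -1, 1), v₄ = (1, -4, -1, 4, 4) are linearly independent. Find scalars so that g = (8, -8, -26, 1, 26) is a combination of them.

Solve the system with v₁, v₂, v₃, v₄ as columns and g as the right-hand side.
Row-reducing the augmented matrix gives the unique coefficients (a₁, …, a₄) = (1, -2, 4, 3).

g = v₁ - 2v₂ + 4v₃ + 3v₄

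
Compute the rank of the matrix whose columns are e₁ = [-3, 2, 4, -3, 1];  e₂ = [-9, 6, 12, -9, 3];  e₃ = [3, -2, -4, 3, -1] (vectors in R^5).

Apply Gaussian elimination to the matrix whose rows are e₁, e₂, e₃.
Reduction leaves 1 leading entry, giving rank 1.

rank 1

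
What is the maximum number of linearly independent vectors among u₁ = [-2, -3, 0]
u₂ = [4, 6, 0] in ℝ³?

1

Row-reduce the 2×3 matrix with these as rows.
Exactly 1 pivot survives; hence the rank is 1.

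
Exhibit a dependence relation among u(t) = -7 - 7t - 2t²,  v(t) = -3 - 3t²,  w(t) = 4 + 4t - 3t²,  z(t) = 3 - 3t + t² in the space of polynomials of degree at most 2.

Take coordinates with respect to {1, t, t²}.
Write the vectors as columns of a matrix and find a nonzero vector in its null space.
One solution (up to scaling) is (1, -2, 1, -1).

u - 2v + w - z = 0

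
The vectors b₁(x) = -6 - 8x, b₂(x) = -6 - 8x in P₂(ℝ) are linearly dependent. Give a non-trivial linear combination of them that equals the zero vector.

Pass to coordinate vectors relative to the basis {1, x, x²}.
Row-reduce the matrix with b₁, b₂ as columns; the null space gives the coefficients.
One solution (up to scaling) is (1, -1).

b₁ - b₂ = 0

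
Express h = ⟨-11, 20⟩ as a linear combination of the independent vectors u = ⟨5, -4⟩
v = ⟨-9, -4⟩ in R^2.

h = -4u - v

Write h = a₁u + a₂v and equate components.
Row-reducing the augmented matrix gives the unique coefficients (a₁, a₂) = (-4, -1).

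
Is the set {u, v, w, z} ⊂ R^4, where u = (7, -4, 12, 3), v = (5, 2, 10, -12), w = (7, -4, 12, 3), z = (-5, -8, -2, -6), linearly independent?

linearly dependent

Two of the vectors are equal, giving an immediate dependence.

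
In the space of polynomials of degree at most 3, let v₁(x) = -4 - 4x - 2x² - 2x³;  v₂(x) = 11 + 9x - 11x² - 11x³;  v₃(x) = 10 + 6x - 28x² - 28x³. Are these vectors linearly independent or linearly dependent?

Take coordinates with respect to the standard basis {1, x, …, x³}.
Place the vectors as rows of a 3×4 matrix and reduce to echelon form.
The reduction yields 2 nonzero rows, so the rank is 2.
Since rank 2 < 3, the set is linearly dependent.
Indeed 3v₁ + 2v₂ - v₃ = 0.

linearly dependent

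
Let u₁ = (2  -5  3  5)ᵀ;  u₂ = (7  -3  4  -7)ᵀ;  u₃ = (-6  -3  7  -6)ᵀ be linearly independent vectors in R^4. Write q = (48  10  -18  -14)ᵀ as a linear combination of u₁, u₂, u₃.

q = -2u₁ + 4u₂ - 4u₃

Solve the system with u₁, u₂, u₃ as columns and q as the right-hand side.
Back-substitution yields (α₁, α₂, α₃) = (-2, 4, -4).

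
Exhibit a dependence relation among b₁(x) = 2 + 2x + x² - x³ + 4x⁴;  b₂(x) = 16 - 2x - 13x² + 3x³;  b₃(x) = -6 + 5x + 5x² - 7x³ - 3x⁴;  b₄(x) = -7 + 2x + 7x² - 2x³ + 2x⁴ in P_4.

b₁ - b₂ - 2b₄ = 0

Take coordinates with respect to {1, x, …, x⁴}.
Write the vectors as columns of a matrix and find a nonzero vector in its null space.
One solution (up to scaling) is (1, -1, 0, -2).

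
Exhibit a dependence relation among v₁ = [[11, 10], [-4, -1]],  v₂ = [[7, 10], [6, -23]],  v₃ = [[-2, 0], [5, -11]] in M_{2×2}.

v₁ - v₂ + 2v₃ = 0

Take coordinates with respect to {E₁₁, E₁₂, E₂₁, E₂₂}.
Set up α₁v₁ + … + α₃v₃ = 0 and solve the homogeneous system.
A generator of the null space is (1, -1, 2).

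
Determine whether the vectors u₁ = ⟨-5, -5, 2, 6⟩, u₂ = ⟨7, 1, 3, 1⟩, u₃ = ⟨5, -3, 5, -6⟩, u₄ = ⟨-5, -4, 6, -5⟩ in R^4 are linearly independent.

linearly independent

Row-reduce the matrix whose columns are u₁, u₂, u₃, u₄.
The reduction yields 4 nonzero rows, so the rank is 4.
Since rank = 4 (the number of vectors), the set is linearly independent.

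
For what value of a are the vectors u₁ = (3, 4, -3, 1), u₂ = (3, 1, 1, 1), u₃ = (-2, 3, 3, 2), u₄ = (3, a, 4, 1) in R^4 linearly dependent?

Dependence holds iff the 4×4 matrix [u₁ u₂ u₃ u₄] is singular.
Cofactor expansion gives det = 32*a + 40.
Solving 32*a + 40 = 0 yields a = -5/4.

a = -5/4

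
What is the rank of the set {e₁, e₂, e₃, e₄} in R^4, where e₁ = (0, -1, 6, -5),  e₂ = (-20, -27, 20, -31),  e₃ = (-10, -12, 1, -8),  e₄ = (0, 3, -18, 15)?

Form the matrix with e₁, e₂, e₃, e₄ as columns and reduce.
There are 2 pivot columns, so rank = 2.

rank 2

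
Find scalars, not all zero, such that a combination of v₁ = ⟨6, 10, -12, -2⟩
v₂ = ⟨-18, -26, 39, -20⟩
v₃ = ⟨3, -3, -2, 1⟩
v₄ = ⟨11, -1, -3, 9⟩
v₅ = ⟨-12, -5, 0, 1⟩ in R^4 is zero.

Set up α₁v₁ + … + α₅v₅ = 0 and solve the homogeneous system.
A generator of the null space is (3, 1, -3, 3, 2).

3v₁ + v₂ - 3v₃ + 3v₄ + 2v₅ = 0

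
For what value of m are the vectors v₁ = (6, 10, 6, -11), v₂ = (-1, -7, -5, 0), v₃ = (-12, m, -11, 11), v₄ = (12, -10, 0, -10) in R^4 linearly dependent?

The vectors are dependent exactly when the determinant of the matrix with rows v₁, v₂, v₃, v₄ vanishes.
The determinant works out to 420*m + 3990.
Setting this to zero gives m = -19/2.

m = -19/2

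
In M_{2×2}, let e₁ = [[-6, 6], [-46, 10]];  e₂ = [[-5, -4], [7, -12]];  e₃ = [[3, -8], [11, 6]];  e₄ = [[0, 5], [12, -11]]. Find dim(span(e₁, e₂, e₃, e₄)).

Represent each element by its coordinate vector in ℝ⁴.
Apply Gaussian elimination to the matrix whose rows are e₁, e₂, e₃, e₄.
Exactly 3 pivots survive; hence the rank is 3.

3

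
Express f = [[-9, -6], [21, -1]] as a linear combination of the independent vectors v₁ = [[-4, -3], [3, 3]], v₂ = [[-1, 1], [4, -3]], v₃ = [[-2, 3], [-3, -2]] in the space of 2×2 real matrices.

Work in coordinates with respect to the standard basis {E₁₁, E₁₂, E₂₁, E₂₂}.
Write f = c₁v₁ + … + c₃v₃ and equate components.
The system has the unique solution (c₁, c₂, c₃) = (2, 3, -1).

f = 2v₁ + 3v₂ - v₃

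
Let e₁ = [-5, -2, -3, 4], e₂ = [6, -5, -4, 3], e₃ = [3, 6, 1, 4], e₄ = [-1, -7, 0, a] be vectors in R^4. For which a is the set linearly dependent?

The vectors are dependent exactly when the determinant of the matrix with rows e₁, e₂, e₃, e₄ vanishes.
The determinant works out to -212*a - 1484.
Setting this to zero gives a = -7.

a = -7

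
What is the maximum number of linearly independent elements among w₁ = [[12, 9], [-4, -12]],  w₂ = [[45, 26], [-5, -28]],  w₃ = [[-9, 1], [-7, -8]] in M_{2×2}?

Use coordinates relative to {E₁₁, E₁₂, E₂₁, E₂₂}.
Row-reduce the 3×4 matrix with these as rows.
The echelon form has 2 nonzero rows, so the rank is 2.

2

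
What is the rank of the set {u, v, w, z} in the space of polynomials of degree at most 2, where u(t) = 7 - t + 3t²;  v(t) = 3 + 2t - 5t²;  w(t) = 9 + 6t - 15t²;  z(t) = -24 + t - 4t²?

2

Represent each element by its coordinate vector in ℝ³.
Form the matrix with u, v, w, z as columns and reduce.
Exactly 2 pivots survive; hence the rank is 2.
(With 4 elements in a 3-dimensional space the rank is at most 3.)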